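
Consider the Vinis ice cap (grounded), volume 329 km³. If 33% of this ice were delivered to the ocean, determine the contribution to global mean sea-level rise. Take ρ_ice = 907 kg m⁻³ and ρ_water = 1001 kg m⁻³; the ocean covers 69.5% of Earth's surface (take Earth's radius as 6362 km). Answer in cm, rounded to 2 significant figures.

Vinis: 0.33 × 329 km³ × (907/1001) = 98.37 km³ of water.
Spread over 3.53×10^14 m² of ocean, Δh = 9.837×10^10 / 3.53×10^14 = 2.78×10^-4 m = 0.028 cm.

≈ 0.028 cm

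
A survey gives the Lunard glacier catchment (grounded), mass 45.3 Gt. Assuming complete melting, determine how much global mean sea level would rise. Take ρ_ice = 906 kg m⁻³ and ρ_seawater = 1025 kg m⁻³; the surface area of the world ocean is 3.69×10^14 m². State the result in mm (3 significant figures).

Lunard: 45.3 Gt = 4.530×10^13 kg; dividing by ρ_w = 1025 kg m⁻³ gives 4.420×10^10 m³ of water.
Spread over 3.69×10^14 m² of ocean, Δh = 4.420×10^10 / 3.69×10^14 = 1.20×10^-4 m = 0.120 mm.

≈ 0.120 mm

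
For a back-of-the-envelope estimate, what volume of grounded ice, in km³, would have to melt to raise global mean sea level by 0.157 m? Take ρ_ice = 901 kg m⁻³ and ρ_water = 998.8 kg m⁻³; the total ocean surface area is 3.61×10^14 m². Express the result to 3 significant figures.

Required water volume = Δh × A = 0.157 m × 3.61×10^14 m² = 5.668×10^13 m³ = 5.668×10^4 km³.
Ice volume = water volume × ρ_w/ρ_ice = 5.668×10^4 × 998.8/901 = 6.28×10^4 km³.

≈ 6.28×10^4 km³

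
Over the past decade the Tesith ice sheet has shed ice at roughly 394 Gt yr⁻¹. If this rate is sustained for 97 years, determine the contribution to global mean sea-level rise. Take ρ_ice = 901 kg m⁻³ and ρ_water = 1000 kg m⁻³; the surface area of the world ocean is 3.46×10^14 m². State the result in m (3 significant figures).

Total mass lost = 394 Gt/yr × 97 yr = 3.822×10^4 Gt = 3.822×10^16 kg.
ρ_w = 1000 kg m⁻³, so water volume = 3.822×10^16 / 1000 = 3.822×10^13 m³.
Δh = 3.822×10^13 / 3.46×10^14 = 0.110 m.

≈ 0.110 m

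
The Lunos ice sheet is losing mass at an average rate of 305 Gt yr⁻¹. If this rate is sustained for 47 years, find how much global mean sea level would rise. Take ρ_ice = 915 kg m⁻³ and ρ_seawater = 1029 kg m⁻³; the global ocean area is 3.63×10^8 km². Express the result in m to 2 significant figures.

≈ 0.038 m

Total mass lost = 305 Gt/yr × 47 yr = 1.434×10^4 Gt = 1.434×10^16 kg.
ρ_w = 1029 kg m⁻³, so water volume = 1.434×10^16 / 1029 = 1.393×10^13 m³.
Δh = 1.393×10^13 / 3.63×10^14 = 0.0384 m.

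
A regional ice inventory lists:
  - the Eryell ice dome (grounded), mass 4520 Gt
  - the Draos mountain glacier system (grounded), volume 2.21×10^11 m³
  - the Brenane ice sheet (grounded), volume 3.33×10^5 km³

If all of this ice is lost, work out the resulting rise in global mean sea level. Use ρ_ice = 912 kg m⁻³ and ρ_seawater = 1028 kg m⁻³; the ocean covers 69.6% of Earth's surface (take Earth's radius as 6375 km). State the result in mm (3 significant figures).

≈ 844 mm

Eryell: 4520 Gt = 4.520×10^15 kg; dividing by ρ_w = 1028 kg m⁻³ gives 4.397×10^12 m³ of water.
Draos: 2.21×10^11 m³ × (912/1028) = 1.961×10^11 m³ of water.
Brenane: 3.33×10^5 km³ × (912/1028) = 2.954×10^5 km³ of water.
Total added water ≈ 3.000×10^14 m³ over 3.55×10^14 m² → Δh = 0.844 m = 844 mm.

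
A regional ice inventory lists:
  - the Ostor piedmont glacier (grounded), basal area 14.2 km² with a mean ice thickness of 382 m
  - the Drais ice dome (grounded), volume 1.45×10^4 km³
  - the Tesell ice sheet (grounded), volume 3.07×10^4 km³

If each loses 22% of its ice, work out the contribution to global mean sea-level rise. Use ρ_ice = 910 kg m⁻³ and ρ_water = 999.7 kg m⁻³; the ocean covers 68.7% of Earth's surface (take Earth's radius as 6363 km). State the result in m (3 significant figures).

Ostor: ice volume = 14.2 km² × 382 m = 5.424 km³; 0.22 × 5.424 × (910/999.7) = 1.086 km³ of water.
Drais: 0.22 × 1.45×10^4 km³ × (910/999.7) = 2904 km³ of water.
Tesell: 0.22 × 3.07×10^4 km³ × (910/999.7) = 6148 km³ of water.
Total added water ≈ 9.053×10^12 m³ over 3.50×10^14 m² → Δh = 0.0259 m.

≈ 0.0259 m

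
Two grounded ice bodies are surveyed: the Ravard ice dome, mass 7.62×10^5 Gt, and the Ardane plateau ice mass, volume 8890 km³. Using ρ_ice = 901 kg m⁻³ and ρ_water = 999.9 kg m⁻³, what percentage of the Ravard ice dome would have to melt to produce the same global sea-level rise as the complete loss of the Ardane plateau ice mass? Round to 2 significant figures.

≈ 1.1 %

Equal sea-level rise means equal mass of meltwater, i.e. equal mass of ice lost.
Ice mass of Ardane: 8.010×10^15 kg; ice mass of Ravard: 7.620×10^17 kg.
Fraction required = 8.010×10^15 / 7.620×10^17 = 0.0105 → 1.1 %.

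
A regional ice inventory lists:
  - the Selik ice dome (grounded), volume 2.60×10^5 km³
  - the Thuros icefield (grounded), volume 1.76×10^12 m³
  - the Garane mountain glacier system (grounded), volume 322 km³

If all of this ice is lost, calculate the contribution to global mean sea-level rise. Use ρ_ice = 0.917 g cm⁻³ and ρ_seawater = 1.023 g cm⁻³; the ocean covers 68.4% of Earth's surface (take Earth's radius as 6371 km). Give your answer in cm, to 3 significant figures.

Selik: 2.60×10^5 km³ × (917/1023) = 2.331×10^5 km³ of water.
Thuros: 1.76×10^12 m³ × (917/1023) = 1.578×10^12 m³ of water.
Garane: 322 km³ × (917/1023) = 288.6 km³ of water.
Total added water ≈ 2.349×10^14 m³ over 3.49×10^14 m² → Δh = 0.673 m = 67.3 cm.

≈ 67.3 cm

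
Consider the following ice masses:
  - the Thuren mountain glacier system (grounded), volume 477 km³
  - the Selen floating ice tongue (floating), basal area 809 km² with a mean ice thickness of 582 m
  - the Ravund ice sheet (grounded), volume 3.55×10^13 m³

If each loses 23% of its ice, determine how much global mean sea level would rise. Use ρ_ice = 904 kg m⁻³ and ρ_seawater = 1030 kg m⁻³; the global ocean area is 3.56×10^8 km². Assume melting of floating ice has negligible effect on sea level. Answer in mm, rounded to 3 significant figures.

≈ 20.4 mm

Thuren: 0.23 × 477 km³ × (904/1030) = 96.29 km³ of water.
The Selen floating ice tongue is floating and already displaces its own weight of water, so its melt adds essentially nothing to sea level.
Ravund: 0.23 × 3.55×10^13 m³ × (904/1030) = 7.166×10^12 m³ of water.
Total added water ≈ 7.262×10^12 m³ over 3.56×10^14 m² → Δh = 0.0204 m = 20.4 mm.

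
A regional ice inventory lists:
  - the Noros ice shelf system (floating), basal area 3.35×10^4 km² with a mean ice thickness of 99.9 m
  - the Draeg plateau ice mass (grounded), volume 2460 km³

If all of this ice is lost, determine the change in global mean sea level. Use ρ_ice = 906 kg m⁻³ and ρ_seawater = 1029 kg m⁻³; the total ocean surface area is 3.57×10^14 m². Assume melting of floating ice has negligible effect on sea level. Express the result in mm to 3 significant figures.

≈ 6.07 mm

The Noros ice shelf system is floating and already displaces its own weight of water, so its melt adds essentially nothing to sea level.
Draeg: 2460 km³ × (906/1029) = 2166 km³ of water.
Total added water ≈ 2.166×10^12 m³ over 3.57×10^14 m² → Δh = 6.07×10^-3 m = 6.07 mm.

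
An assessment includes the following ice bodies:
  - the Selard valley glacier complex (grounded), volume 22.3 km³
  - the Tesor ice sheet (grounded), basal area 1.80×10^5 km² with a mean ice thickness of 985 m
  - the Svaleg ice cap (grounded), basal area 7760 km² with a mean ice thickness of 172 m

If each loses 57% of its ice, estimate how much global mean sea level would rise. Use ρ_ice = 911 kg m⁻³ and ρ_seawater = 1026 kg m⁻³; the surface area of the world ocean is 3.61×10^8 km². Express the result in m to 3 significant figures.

Selard: 0.57 × 22.3 km³ × (911/1026) = 11.29 km³ of water.
Tesor: ice volume = 1.80×10^5 km² × 985 m = 1.773×10^5 km³; 0.57 × 1.773×10^5 × (911/1026) = 8.973×10^4 km³ of water.
Svaleg: ice volume = 7760 km² × 172 m = 1335 km³; 0.57 × 1335 × (911/1026) = 675.5 km³ of water.
Total added water ≈ 9.042×10^13 m³ over 3.61×10^14 m² → Δh = 0.250 m.

≈ 0.250 m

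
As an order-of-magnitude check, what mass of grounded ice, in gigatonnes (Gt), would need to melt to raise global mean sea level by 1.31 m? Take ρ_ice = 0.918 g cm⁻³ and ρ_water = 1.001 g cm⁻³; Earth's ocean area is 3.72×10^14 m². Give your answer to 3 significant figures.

Required water volume = Δh × A = 1.31 m × 3.72×10^14 m² = 4.873×10^14 m³.
ρ_w = 1.001 g cm⁻³ = 1001 kg m⁻³, so the mass of water = 4.873×10^14 m³ × 1001 kg m⁻³ = 4.878×10^17 kg = 4.88×10^5 Gt (and the same mass of ice, by conservation).

≈ 4.88×10^5 Gt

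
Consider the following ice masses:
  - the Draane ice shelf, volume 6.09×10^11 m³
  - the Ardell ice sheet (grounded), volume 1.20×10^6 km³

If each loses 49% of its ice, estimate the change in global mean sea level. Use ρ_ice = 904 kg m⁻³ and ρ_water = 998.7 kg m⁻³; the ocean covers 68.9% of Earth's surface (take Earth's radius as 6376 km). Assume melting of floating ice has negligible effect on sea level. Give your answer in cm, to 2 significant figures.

The Draane ice shelf is floating and already displaces its own weight of water, so its melt adds essentially nothing to sea level.
Ardell: 0.49 × 1.20×10^6 km³ × (904/998.7) = 5.322×10^5 km³ of water.
Total added water ≈ 5.322×10^14 m³ over 3.52×10^14 m² → Δh = 1.51 m = 150 cm.

≈ 150 cm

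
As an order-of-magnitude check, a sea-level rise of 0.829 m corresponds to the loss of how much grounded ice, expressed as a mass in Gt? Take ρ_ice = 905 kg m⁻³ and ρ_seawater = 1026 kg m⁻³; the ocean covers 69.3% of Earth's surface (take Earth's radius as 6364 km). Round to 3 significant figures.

Required water volume = Δh × A = 0.829 m × 3.53×10^14 m² = 2.924×10^14 m³.
ρ_w = 1026 kg m⁻³, so the mass of water = 2.924×10^14 m³ × 1026 kg m⁻³ = 3.000×10^17 kg = 3.00×10^5 Gt (and the same mass of ice, by conservation).

≈ 3.00×10^5 Gt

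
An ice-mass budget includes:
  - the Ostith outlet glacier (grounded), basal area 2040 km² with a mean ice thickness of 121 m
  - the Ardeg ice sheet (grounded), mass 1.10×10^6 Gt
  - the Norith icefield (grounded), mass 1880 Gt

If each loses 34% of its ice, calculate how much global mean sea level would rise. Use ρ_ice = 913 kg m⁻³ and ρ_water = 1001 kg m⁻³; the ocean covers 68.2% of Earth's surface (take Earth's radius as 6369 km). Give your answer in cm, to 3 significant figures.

≈ 108 cm

Ostith: ice volume = 2040 km² × 121 m = 246.8 km³; 0.34 × 246.8 × (913/1001) = 76.55 km³ of water.
Ardeg: 0.34 × 1.10×10^6 Gt = 3.740×10^17 kg; dividing by ρ_w = 1001 kg m⁻³ gives 3.736×10^14 m³ of water.
Norith: 0.34 × 1880 Gt = 6.392×10^14 kg; dividing by ρ_w = 1001 kg m⁻³ gives 6.386×10^11 m³ of water.
Total added water ≈ 3.743×10^14 m³ over 3.48×10^14 m² → Δh = 1.08 m = 108 cm.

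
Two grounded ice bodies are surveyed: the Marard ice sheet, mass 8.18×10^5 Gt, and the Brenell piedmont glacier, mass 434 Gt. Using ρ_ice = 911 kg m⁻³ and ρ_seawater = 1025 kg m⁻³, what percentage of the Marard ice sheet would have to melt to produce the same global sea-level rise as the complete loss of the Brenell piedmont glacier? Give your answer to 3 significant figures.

≈ 0.0531 %

Equal sea-level rise means equal mass of meltwater, i.e. equal mass of ice lost.
Ice mass of Brenell: 4.340×10^14 kg; ice mass of Marard: 8.180×10^17 kg.
Fraction required = 4.340×10^14 / 8.180×10^17 = 5.31×10^-4 → 0.0531 %.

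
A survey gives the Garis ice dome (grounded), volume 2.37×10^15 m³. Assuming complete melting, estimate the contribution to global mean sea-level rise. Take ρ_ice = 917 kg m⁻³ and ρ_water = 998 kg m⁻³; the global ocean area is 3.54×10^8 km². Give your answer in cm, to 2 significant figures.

Garis: 2.37×10^15 m³ × (917/998) = 2.178×10^15 m³ of water.
Spread over 3.54×10^14 m² of ocean, Δh = 2.178×10^15 / 3.54×10^14 = 6.15 m = 620 cm.

≈ 620 cm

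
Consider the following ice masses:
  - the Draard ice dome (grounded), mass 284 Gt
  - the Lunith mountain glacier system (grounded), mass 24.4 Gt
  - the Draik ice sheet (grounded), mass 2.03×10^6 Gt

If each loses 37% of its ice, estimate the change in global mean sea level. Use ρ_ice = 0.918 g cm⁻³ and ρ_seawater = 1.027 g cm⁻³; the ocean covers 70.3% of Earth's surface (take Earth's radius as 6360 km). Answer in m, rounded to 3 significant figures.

Draard: 0.37 × 284 Gt = 1.051×10^14 kg; dividing by ρ_w = 1.027 g cm⁻³ = 1027 kg m⁻³ gives 1.023×10^11 m³ of water.
Lunith: 0.37 × 24.4 Gt = 9.028×10^12 kg; dividing by ρ_w = 1027 kg m⁻³ gives 8.791×10^9 m³ of water.
Draik: 0.37 × 2.03×10^6 Gt = 7.511×10^17 kg; dividing by ρ_w = 1027 kg m⁻³ gives 7.314×10^14 m³ of water.
Total added water ≈ 7.315×10^14 m³ over 3.57×10^14 m² → Δh = 2.05 m.

≈ 2.05 m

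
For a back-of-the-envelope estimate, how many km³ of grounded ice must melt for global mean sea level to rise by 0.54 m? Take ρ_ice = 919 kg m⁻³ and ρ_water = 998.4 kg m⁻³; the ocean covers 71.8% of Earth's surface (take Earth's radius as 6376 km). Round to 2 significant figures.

Required water volume = Δh × A = 0.54 m × 3.67×10^14 m² = 1.981×10^14 m³ = 1.981×10^5 km³.
Ice volume = water volume × ρ_w/ρ_ice = 1.981×10^5 × 998.4/919 = 2.2×10^5 km³.

≈ 2.2×10^5 km³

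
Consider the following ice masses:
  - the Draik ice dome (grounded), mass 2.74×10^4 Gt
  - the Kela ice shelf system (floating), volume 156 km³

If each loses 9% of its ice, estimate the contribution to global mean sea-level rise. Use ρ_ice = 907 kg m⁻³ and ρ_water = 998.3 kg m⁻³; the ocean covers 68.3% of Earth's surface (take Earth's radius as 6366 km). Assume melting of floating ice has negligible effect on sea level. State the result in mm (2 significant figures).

≈ 7.1 mm

Draik: 0.09 × 2.74×10^4 Gt = 2.466×10^15 kg; dividing by ρ_w = 998.3 kg m⁻³ gives 2.470×10^12 m³ of water.
The Kela ice shelf system is floating and already displaces its own weight of water, so its melt adds essentially nothing to sea level.
Total added water ≈ 2.470×10^12 m³ over 3.48×10^14 m² → Δh = 7.10×10^-3 m = 7.1 mm.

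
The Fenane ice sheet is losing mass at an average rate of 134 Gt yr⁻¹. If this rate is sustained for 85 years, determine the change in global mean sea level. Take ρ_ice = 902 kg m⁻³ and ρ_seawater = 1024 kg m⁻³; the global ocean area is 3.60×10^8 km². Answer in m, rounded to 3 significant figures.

≈ 0.0309 m

Total mass lost = 134 Gt/yr × 85 yr = 1.139×10^4 Gt = 1.139×10^16 kg.
ρ_w = 1024 kg m⁻³, so water volume = 1.139×10^16 / 1024 = 1.112×10^13 m³.
Δh = 1.112×10^13 / 3.60×10^14 = 0.0309 m.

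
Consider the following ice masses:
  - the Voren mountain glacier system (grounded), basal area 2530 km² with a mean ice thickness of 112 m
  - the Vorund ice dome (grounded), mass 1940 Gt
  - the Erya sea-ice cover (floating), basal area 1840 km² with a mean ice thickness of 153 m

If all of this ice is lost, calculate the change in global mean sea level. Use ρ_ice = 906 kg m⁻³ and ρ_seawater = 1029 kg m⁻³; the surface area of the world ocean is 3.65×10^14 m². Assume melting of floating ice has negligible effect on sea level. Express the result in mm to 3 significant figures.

≈ 5.85 mm

Voren: ice volume = 2530 km² × 112 m = 283.4 km³; 283.4 × (906/1029) = 249.5 km³ of water.
Vorund: 1940 Gt = 1.940×10^15 kg; dividing by ρ_w = 1029 kg m⁻³ gives 1.885×10^12 m³ of water.
The Erya sea-ice cover is floating and already displaces its own weight of water, so its melt adds essentially nothing to sea level.
Total added water ≈ 2.135×10^12 m³ over 3.65×10^14 m² → Δh = 5.85×10^-3 m = 5.85 mm.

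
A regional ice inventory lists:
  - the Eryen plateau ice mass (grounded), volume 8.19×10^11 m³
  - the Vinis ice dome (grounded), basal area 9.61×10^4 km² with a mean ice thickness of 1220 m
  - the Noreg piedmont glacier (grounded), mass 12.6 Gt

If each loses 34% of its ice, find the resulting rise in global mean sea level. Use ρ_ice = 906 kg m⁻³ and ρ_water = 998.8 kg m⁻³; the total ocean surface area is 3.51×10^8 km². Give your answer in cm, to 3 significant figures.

≈ 10.4 cm

Eryen: 0.34 × 8.19×10^11 m³ × (906/998.8) = 2.526×10^11 m³ of water.
Vinis: ice volume = 9.61×10^4 km² × 1220 m = 1.172×10^5 km³; 0.34 × 1.172×10^5 × (906/998.8) = 3.616×10^4 km³ of water.
Noreg: 0.34 × 12.6 Gt = 4.284×10^12 kg; dividing by ρ_w = 998.8 kg m⁻³ gives 4.289×10^9 m³ of water.
Total added water ≈ 3.642×10^13 m³ over 3.51×10^14 m² → Δh = 0.104 m = 10.4 cm.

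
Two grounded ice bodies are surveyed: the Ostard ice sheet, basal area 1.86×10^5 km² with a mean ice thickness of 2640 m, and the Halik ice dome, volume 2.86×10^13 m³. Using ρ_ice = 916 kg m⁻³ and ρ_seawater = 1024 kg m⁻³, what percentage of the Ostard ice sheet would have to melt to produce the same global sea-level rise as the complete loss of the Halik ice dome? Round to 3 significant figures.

Equal sea-level rise means equal mass of meltwater, i.e. equal mass of ice lost.
Ice mass of Halik: 2.620×10^16 kg; ice mass of Ostard: 4.498×10^17 kg.
Fraction required = 2.620×10^16 / 4.498×10^17 = 0.0582 → 5.82 %.

≈ 5.82 %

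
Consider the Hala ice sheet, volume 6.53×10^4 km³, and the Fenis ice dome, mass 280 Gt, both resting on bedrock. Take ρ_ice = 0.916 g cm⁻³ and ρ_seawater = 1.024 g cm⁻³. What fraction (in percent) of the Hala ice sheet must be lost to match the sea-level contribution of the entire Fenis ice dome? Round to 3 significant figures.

≈ 0.468 %

Equal sea-level rise means equal mass of meltwater, i.e. equal mass of ice lost.
Ice mass of Fenis: 2.800×10^14 kg; ice mass of Hala: 5.981×10^16 kg.
Fraction required = 2.800×10^14 / 5.981×10^16 = 4.68×10^-3 → 0.468 %.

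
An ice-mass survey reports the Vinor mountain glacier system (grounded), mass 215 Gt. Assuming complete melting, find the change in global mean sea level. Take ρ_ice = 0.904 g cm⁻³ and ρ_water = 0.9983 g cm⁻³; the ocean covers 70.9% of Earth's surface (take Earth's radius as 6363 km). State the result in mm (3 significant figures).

≈ 0.597 mm

Vinor: 215 Gt = 2.150×10^14 kg; dividing by ρ_w = 0.9983 g cm⁻³ = 998.3 kg m⁻³ gives 2.154×10^11 m³ of water.
Spread over 3.61×10^14 m² of ocean, Δh = 2.154×10^11 / 3.61×10^14 = 5.97×10^-4 m = 0.597 mm.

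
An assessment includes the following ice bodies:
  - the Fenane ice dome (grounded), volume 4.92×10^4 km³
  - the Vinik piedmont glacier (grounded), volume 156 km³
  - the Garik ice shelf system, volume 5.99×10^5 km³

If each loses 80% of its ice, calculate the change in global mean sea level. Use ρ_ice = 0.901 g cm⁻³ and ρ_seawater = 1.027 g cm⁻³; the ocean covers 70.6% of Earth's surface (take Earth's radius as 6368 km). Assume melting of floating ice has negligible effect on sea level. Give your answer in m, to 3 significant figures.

Fenane: 0.8 × 4.92×10^4 km³ × (901/1027) = 3.453×10^4 km³ of water.
Vinik: 0.8 × 156 km³ × (901/1027) = 109.5 km³ of water.
The Garik ice shelf system is floating and already displaces its own weight of water, so its melt adds essentially nothing to sea level.
Total added water ≈ 3.464×10^13 m³ over 3.60×10^14 m² → Δh = 0.0963 m.

≈ 0.0963 m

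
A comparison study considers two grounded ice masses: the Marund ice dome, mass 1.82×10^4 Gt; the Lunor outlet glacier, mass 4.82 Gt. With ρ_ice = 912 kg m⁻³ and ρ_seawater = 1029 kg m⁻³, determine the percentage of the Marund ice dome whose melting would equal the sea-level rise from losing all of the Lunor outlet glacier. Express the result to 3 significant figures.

Equal sea-level rise means equal mass of meltwater, i.e. equal mass of ice lost.
Ice mass of Lunor: 4.820×10^12 kg; ice mass of Marund: 1.820×10^16 kg.
Fraction required = 4.820×10^12 / 1.820×10^16 = 2.65×10^-4 → 0.0265 %.

≈ 0.0265 %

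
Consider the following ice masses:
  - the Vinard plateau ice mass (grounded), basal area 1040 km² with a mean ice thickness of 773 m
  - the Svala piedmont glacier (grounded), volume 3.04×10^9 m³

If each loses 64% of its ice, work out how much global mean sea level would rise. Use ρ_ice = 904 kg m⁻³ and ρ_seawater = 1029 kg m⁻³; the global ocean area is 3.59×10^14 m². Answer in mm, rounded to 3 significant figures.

≈ 1.26 mm

Vinard: ice volume = 1040 km² × 773 m = 803.9 km³; 0.64 × 803.9 × (904/1029) = 452.0 km³ of water.
Svala: 0.64 × 3.04×10^9 m³ × (904/1029) = 1.709×10^9 m³ of water.
Total added water ≈ 4.537×10^11 m³ over 3.59×10^14 m² → Δh = 1.26×10^-3 m = 1.26 mm.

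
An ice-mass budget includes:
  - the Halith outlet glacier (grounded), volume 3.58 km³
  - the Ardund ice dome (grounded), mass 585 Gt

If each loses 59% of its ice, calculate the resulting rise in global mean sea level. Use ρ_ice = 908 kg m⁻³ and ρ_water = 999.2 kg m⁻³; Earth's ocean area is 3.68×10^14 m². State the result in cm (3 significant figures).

≈ 0.0944 cm

Halith: 0.59 × 3.58 km³ × (908/999.2) = 1.919 km³ of water.
Ardund: 0.59 × 585 Gt = 3.452×10^14 kg; dividing by ρ_w = 999.2 kg m⁻³ gives 3.454×10^11 m³ of water.
Total added water ≈ 3.473×10^11 m³ over 3.68×10^14 m² → Δh = 9.44×10^-4 m = 0.0944 cm.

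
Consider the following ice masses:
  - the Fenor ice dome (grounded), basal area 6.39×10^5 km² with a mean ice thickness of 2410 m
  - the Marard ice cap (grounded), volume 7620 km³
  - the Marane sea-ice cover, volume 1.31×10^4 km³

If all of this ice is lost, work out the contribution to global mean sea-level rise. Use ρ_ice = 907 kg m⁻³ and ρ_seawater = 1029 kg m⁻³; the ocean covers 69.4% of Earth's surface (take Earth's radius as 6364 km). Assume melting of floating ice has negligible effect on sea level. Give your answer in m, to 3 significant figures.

Fenor: ice volume = 6.39×10^5 km² × 2410 m = 1.540×10^6 km³; 1.540×10^6 × (907/1029) = 1.357×10^6 km³ of water.
Marard: 7620 km³ × (907/1029) = 6717 km³ of water.
The Marane sea-ice cover is floating and already displaces its own weight of water, so its melt adds essentially nothing to sea level.
Total added water ≈ 1.364×10^15 m³ over 3.53×10^14 m² → Δh = 3.86 m.

≈ 3.86 m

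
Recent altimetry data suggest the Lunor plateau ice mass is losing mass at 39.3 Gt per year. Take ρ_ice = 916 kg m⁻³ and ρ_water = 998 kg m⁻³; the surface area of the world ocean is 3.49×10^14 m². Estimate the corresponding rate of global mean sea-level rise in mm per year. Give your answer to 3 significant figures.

ρ_w = 998 kg m⁻³. Annual water volume added = 39.3 Gt / ρ_w = 3.930×10^13 kg / 998 kg m⁻³ = 3.938×10^10 m³.
Δh per year = 3.938×10^10 / 3.49×10^14 = 1.13×10^-4 m = 0.113 mm.

≈ 0.113 mm/yr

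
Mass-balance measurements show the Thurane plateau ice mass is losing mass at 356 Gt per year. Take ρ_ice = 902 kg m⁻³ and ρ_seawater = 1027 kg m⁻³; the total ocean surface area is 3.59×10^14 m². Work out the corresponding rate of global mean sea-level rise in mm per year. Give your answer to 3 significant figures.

≈ 0.966 mm/yr

ρ_w = 1027 kg m⁻³. Annual water volume added = 356 Gt / ρ_w = 3.560×10^14 kg / 1027 kg m⁻³ = 3.466×10^11 m³.
Δh per year = 3.466×10^11 / 3.59×10^14 = 9.66×10^-4 m = 0.966 mm.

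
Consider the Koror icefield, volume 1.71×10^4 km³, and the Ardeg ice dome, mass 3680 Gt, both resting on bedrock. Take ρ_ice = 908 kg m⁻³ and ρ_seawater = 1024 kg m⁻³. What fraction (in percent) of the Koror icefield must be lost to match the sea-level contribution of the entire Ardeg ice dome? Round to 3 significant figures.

≈ 23.7 %

Equal sea-level rise means equal mass of meltwater, i.e. equal mass of ice lost.
Ice mass of Ardeg: 3.680×10^15 kg; ice mass of Koror: 1.553×10^16 kg.
Fraction required = 3.680×10^15 / 1.553×10^16 = 0.237 → 23.7 %.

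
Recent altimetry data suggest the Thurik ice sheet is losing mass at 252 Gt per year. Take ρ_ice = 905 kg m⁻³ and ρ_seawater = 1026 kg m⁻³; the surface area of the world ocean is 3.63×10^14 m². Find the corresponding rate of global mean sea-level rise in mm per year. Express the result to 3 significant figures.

ρ_w = 1026 kg m⁻³. Annual water volume added = 252 Gt / ρ_w = 2.520×10^14 kg / 1026 kg m⁻³ = 2.456×10^11 m³.
Δh per year = 2.456×10^11 / 3.63×10^14 = 6.77×10^-4 m = 0.677 mm.

≈ 0.677 mm/yr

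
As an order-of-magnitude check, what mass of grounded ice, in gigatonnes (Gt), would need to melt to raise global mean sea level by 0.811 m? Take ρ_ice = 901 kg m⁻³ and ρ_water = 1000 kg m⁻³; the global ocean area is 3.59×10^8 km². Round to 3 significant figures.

≈ 2.91×10^5 Gt

Required water volume = Δh × A = 0.811 m × 3.59×10^14 m² = 2.911×10^14 m³.
ρ_w = 1000 kg m⁻³, so the mass of water = 2.911×10^14 m³ × 1000 kg m⁻³ = 2.911×10^17 kg = 2.91×10^5 Gt (and the same mass of ice, by conservation).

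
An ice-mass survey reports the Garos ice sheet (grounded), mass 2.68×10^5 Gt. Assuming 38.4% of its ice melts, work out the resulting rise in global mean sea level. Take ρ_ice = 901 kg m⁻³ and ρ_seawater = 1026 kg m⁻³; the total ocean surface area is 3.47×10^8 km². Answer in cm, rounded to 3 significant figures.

≈ 28.9 cm

Garos: 0.384 × 2.68×10^5 Gt = 1.029×10^17 kg; dividing by ρ_w = 1026 kg m⁻³ gives 1.003×10^14 m³ of water.
Spread over 3.47×10^14 m² of ocean, Δh = 1.003×10^14 / 3.47×10^14 = 0.289 m = 28.9 cm.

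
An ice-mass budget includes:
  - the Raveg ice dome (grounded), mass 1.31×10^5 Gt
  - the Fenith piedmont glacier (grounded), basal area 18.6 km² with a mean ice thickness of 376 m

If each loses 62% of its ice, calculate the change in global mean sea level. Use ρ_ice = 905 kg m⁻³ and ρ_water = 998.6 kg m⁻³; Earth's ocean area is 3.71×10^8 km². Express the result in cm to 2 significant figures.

≈ 22 cm

Raveg: 0.62 × 1.31×10^5 Gt = 8.122×10^16 kg; dividing by ρ_w = 998.6 kg m⁻³ gives 8.133×10^13 m³ of water.
Fenith: ice volume = 18.6 km² × 376 m = 6.994 km³; 0.62 × 6.994 × (905/998.6) = 3.930 km³ of water.
Total added water ≈ 8.134×10^13 m³ over 3.71×10^14 m² → Δh = 0.219 m = 22 cm.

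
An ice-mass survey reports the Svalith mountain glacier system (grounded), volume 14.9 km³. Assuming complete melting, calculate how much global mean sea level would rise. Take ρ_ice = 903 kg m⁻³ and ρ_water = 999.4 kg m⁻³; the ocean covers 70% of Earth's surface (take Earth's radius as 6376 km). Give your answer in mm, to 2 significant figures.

≈ 0.038 mm

Svalith: 14.9 km³ × (903/999.4) = 13.46 km³ of water.
Spread over 3.58×10^14 m² of ocean, Δh = 1.346×10^10 / 3.58×10^14 = 3.76×10^-5 m = 0.038 mm.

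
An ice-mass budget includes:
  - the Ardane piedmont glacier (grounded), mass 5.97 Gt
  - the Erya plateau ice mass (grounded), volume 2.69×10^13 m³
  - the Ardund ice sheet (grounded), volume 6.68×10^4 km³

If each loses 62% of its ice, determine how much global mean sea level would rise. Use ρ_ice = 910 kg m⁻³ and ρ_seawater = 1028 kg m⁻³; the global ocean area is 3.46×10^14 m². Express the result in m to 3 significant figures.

Ardane: 0.62 × 5.97 Gt = 3.701×10^12 kg; dividing by ρ_w = 1028 kg m⁻³ gives 3.601×10^9 m³ of water.
Erya: 0.62 × 2.69×10^13 m³ × (910/1028) = 1.476×10^13 m³ of water.
Ardund: 0.62 × 6.68×10^4 km³ × (910/1028) = 3.666×10^4 km³ of water.
Total added water ≈ 5.143×10^13 m³ over 3.46×10^14 m² → Δh = 0.149 m.

≈ 0.149 m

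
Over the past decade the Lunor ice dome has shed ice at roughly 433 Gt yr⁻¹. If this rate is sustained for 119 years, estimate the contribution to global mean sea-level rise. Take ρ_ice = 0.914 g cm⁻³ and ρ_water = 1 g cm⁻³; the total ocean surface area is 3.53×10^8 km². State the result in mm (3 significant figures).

≈ 146 mm

Total mass lost = 433 Gt/yr × 119 yr = 5.153×10^4 Gt = 5.153×10^16 kg.
ρ_w = 1 g cm⁻³ = 1000 kg m⁻³, so water volume = 5.153×10^16 / 1000 = 5.153×10^13 m³.
Δh = 5.153×10^13 / 3.53×10^14 = 0.146 m = 146 mm.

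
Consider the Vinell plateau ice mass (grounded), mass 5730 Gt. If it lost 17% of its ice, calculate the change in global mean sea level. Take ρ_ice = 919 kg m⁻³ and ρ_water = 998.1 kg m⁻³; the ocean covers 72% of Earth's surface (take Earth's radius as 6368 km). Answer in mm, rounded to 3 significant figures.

≈ 2.66 mm

Vinell: 0.17 × 5730 Gt = 9.741×10^14 kg; dividing by ρ_w = 998.1 kg m⁻³ gives 9.760×10^11 m³ of water.
Spread over 3.67×10^14 m² of ocean, Δh = 9.760×10^11 / 3.67×10^14 = 2.66×10^-3 m = 2.66 mm.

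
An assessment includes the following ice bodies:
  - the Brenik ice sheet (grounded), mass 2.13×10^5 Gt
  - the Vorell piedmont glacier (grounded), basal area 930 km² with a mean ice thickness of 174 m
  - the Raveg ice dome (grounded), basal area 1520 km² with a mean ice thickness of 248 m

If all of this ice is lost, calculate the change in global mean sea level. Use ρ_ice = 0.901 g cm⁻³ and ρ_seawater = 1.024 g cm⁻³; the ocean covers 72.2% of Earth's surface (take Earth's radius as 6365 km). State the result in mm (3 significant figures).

≈ 567 mm

Brenik: 2.13×10^5 Gt = 2.130×10^17 kg; dividing by ρ_w = 1.024 g cm⁻³ = 1024 kg m⁻³ gives 2.080×10^14 m³ of water.
Vorell: ice volume = 930 km² × 174 m = 161.8 km³; 161.8 × (901/1024) = 142.4 km³ of water.
Raveg: ice volume = 1520 km² × 248 m = 377.0 km³; 377.0 × (901/1024) = 331.7 km³ of water.
Total added water ≈ 2.085×10^14 m³ over 3.68×10^14 m² → Δh = 0.567 m = 567 mm.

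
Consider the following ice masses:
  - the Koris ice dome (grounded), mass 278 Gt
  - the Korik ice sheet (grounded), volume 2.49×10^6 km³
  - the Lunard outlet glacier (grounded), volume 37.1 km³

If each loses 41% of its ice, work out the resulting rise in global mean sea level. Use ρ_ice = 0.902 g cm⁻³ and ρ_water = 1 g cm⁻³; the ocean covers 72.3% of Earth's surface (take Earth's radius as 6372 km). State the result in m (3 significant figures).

Koris: 0.41 × 278 Gt = 1.140×10^14 kg; dividing by ρ_w = 1 g cm⁻³ = 1000 kg m⁻³ gives 1.140×10^11 m³ of water.
Korik: 0.41 × 2.49×10^6 km³ × (902/1000) = 9.209×10^5 km³ of water.
Lunard: 0.41 × 37.1 km³ × (902/1000) = 13.72 km³ of water.
Total added water ≈ 9.210×10^14 m³ over 3.69×10^14 m² → Δh = 2.50 m.

≈ 2.50 m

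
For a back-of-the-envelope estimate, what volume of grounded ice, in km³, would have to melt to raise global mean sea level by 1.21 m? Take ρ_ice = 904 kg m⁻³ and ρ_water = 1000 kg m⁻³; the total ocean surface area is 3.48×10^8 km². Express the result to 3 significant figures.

Required water volume = Δh × A = 1.21 m × 3.48×10^14 m² = 4.211×10^14 m³ = 4.211×10^5 km³.
Ice volume = water volume × ρ_w/ρ_ice = 4.211×10^5 × 1000/904 = 4.66×10^5 km³.

≈ 4.66×10^5 km³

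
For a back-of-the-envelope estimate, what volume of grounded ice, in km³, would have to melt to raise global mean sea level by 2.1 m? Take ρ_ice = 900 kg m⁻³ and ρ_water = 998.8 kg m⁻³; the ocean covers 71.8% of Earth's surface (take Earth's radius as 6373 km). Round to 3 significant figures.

Required water volume = Δh × A = 2.1 m × 3.66×10^14 m² = 7.696×10^14 m³ = 7.696×10^5 km³.
Ice volume = water volume × ρ_w/ρ_ice = 7.696×10^5 × 998.8/900 = 8.54×10^5 km³.

≈ 8.54×10^5 km³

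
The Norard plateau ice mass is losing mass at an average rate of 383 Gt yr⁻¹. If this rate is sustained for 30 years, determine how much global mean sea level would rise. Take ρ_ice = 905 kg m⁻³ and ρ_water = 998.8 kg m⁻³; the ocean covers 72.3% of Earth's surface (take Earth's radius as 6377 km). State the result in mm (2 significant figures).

≈ 31 mm

Total mass lost = 383 Gt/yr × 30 yr = 1.149×10^4 Gt = 1.149×10^16 kg.
ρ_w = 998.8 kg m⁻³, so water volume = 1.149×10^16 / 998.8 = 1.150×10^13 m³.
Δh = 1.150×10^13 / 3.69×10^14 = 0.0311 m = 31 mm.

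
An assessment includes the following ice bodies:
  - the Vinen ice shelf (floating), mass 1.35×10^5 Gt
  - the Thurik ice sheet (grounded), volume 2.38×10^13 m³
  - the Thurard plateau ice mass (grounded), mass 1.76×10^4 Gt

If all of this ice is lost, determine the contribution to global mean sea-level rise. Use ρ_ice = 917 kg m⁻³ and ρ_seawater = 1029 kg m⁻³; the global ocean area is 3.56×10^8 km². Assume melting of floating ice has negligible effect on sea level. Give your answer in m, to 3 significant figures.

≈ 0.108 m

The Vinen ice shelf is floating and already displaces its own weight of water, so its melt adds essentially nothing to sea level.
Thurik: 2.38×10^13 m³ × (917/1029) = 2.121×10^13 m³ of water.
Thurard: 1.76×10^4 Gt = 1.760×10^16 kg; dividing by ρ_w = 1029 kg m⁻³ gives 1.710×10^13 m³ of water.
Total added water ≈ 3.831×10^13 m³ over 3.56×10^14 m² → Δh = 0.108 m.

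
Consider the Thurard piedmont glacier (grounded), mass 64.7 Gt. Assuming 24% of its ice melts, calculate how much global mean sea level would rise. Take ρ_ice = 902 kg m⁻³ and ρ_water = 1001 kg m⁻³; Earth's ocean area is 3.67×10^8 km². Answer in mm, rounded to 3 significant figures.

Thurard: 0.24 × 64.7 Gt = 1.553×10^13 kg; dividing by ρ_w = 1001 kg m⁻³ gives 1.551×10^10 m³ of water.
Spread over 3.67×10^14 m² of ocean, Δh = 1.551×10^10 / 3.67×10^14 = 4.23×10^-5 m = 0.0423 mm.

≈ 0.0423 mm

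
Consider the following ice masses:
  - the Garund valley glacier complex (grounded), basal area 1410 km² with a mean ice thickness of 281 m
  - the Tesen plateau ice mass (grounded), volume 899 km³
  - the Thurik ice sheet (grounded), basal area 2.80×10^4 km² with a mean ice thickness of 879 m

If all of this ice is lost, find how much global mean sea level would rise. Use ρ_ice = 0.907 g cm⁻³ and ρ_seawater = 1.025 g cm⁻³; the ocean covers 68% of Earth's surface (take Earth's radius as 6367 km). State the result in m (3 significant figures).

≈ 0.0662 m

Garund: ice volume = 1410 km² × 281 m = 396.2 km³; 396.2 × (907/1025) = 350.6 km³ of water.
Tesen: 899 km³ × (907/1025) = 795.5 km³ of water.
Thurik: ice volume = 2.80×10^4 km² × 879 m = 2.461×10^4 km³; 2.461×10^4 × (907/1025) = 2.178×10^4 km³ of water.
Total added water ≈ 2.292×10^13 m³ over 3.46×10^14 m² → Δh = 0.0662 m.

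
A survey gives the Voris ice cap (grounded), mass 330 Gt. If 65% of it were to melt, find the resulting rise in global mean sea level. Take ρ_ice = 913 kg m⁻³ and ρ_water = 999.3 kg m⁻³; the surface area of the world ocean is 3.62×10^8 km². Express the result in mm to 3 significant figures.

Voris: 0.65 × 330 Gt = 2.145×10^14 kg; dividing by ρ_w = 999.3 kg m⁻³ gives 2.147×10^11 m³ of water.
Spread over 3.62×10^14 m² of ocean, Δh = 2.147×10^11 / 3.62×10^14 = 5.93×10^-4 m = 0.593 mm.

≈ 0.593 mm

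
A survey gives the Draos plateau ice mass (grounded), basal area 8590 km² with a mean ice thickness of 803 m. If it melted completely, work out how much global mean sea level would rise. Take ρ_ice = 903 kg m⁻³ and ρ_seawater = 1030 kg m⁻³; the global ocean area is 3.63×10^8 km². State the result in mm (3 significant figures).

Draos: ice volume = 8590 km² × 803 m = 6898 km³; 6898 × (903/1030) = 6047 km³ of water.
Spread over 3.63×10^14 m² of ocean, Δh = 6.047×10^12 / 3.63×10^14 = 0.0167 m = 16.7 mm.

≈ 16.7 mm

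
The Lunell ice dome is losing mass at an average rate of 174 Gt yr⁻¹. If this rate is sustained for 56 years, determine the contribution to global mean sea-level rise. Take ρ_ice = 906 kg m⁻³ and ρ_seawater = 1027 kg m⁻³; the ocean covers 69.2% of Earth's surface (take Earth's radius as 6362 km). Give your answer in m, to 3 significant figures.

Total mass lost = 174 Gt/yr × 56 yr = 9744 Gt = 9.744×10^15 kg.
ρ_w = 1027 kg m⁻³, so water volume = 9.744×10^15 / 1027 = 9.488×10^12 m³.
Δh = 9.488×10^12 / 3.52×10^14 = 0.0270 m.

≈ 0.0270 m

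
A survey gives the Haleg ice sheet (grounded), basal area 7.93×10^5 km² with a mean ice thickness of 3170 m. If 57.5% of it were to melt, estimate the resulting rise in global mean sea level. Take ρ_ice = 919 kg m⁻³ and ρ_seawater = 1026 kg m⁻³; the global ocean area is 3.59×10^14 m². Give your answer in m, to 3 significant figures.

Haleg: ice volume = 7.93×10^5 km² × 3170 m = 2.514×10^6 km³; 0.575 × 2.514×10^6 × (919/1026) = 1.295×10^6 km³ of water.
Spread over 3.59×10^14 m² of ocean, Δh = 1.295×10^15 / 3.59×10^14 = 3.61 m.

≈ 3.61 m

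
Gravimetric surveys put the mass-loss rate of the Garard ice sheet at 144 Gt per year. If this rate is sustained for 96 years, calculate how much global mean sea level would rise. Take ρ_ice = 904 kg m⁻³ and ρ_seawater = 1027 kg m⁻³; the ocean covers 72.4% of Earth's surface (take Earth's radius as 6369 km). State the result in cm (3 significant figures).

Total mass lost = 144 Gt/yr × 96 yr = 1.382×10^4 Gt = 1.382×10^16 kg.
ρ_w = 1027 kg m⁻³, so water volume = 1.382×10^16 / 1027 = 1.346×10^13 m³.
Δh = 1.346×10^13 / 3.69×10^14 = 0.0365 m = 3.65 cm.

≈ 3.65 cm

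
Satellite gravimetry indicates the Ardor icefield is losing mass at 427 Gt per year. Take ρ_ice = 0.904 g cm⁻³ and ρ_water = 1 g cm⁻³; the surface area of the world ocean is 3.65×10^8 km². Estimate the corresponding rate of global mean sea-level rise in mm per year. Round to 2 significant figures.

≈ 1.2 mm/yr

ρ_w = 1 g cm⁻³ = 1000 kg m⁻³. Annual water volume added = 427 Gt / ρ_w = 4.270×10^14 kg / 1000 kg m⁻³ = 4.270×10^11 m³.
Δh per year = 4.270×10^11 / 3.65×10^14 = 1.17×10^-3 m = 1.2 mm.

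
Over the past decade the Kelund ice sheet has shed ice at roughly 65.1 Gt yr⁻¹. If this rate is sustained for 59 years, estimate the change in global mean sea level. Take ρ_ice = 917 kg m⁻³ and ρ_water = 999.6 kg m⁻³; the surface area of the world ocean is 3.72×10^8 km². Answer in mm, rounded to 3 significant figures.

≈ 10.3 mm

Total mass lost = 65.1 Gt/yr × 59 yr = 3841 Gt = 3.841×10^15 kg.
ρ_w = 999.6 kg m⁻³, so water volume = 3.841×10^15 / 999.6 = 3.842×10^12 m³.
Δh = 3.842×10^12 / 3.72×10^14 = 0.0103 m = 10.3 mm.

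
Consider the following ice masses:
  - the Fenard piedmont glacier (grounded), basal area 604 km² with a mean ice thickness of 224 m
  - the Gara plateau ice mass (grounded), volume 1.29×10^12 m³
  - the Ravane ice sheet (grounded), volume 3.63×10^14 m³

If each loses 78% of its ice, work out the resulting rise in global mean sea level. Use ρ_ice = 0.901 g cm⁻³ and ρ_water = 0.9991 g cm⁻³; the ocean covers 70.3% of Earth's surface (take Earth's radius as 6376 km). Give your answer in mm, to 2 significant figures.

Fenard: ice volume = 604 km² × 224 m = 135.3 km³; 0.78 × 135.3 × (901/999.1) = 95.17 km³ of water.
Gara: 0.78 × 1.29×10^12 m³ × (901/999.1) = 9.074×10^11 m³ of water.
Ravane: 0.78 × 3.63×10^14 m³ × (901/999.1) = 2.553×10^14 m³ of water.
Total added water ≈ 2.563×10^14 m³ over 3.59×10^14 m² → Δh = 0.714 m = 710 mm.

≈ 710 mm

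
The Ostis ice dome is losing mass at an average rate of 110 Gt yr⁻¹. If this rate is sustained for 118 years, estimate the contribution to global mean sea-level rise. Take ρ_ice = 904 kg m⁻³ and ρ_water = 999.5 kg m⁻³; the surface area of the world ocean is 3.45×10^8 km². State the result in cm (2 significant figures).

≈ 3.8 cm

Total mass lost = 110 Gt/yr × 118 yr = 1.298×10^4 Gt = 1.298×10^16 kg.
ρ_w = 999.5 kg m⁻³, so water volume = 1.298×10^16 / 999.5 = 1.299×10^13 m³.
Δh = 1.299×10^13 / 3.45×10^14 = 0.0376 m = 3.8 cm.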